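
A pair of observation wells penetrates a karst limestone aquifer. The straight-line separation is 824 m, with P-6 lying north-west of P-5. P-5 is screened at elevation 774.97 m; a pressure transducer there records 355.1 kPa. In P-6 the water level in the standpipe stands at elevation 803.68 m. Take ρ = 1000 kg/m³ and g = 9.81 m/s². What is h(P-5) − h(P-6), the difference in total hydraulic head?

Pressure head at P-5: ψ = P/(ρg) = 355.1×1000 / (1000 × 9.81) = 36.20 m.
Total head at P-5: h = z + ψ = 774.97 + 36.20 = 811.17 m.
Total head at P-6: h = 803.68 m (water level in the piezometer is the total head).
Head difference: h(P-5) − h(P-6) = 811.17 − 803.68 = 7.49 m.

Δh ≈ 7.49 m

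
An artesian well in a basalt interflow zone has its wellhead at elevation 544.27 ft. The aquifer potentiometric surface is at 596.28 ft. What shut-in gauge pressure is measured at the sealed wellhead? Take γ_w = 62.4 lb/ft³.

Head above the cap: Δh = 596.28 − 544.27 = 52.01 ft.
P = γΔh/144 = 62.4 × 52.01 / 144 = 22.5 psi.

P ≈ 22.5 psi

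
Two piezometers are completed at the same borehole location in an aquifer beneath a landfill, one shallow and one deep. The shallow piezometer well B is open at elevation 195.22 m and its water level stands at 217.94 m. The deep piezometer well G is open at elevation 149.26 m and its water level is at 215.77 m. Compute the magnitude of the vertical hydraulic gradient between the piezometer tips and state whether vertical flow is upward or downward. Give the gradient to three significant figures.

|i_v| ≈ 0.0472; vertical flow is downward

Total head at well B: h = 217.94 m (water level in the standpipe).
Total head at well G: h = 215.77 m.
Δh = h(well B) − h(well G) = 217.94 − 215.77 = 2.17 m.
Vertical separation Δz = 195.22 − 149.26 = 45.96 m.
|i_v| = |Δh| / Δz = 2.17 / 45.96 = 0.0472.
Head is higher in the shallow piezometer, so vertical flow is downward (recharge condition).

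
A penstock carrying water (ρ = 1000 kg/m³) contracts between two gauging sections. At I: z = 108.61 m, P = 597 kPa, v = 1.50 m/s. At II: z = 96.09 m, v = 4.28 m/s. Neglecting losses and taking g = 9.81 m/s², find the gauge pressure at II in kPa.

Pressure head at I: ψ₁ = P₁/(ρg) = 597×1000 / (1000 × 9.81) = 60.86 m.
Velocity heads: v₁²/2g = 1.50²/19.62 = 0.115 m; v₂²/2g = 4.28²/19.62 = 0.934 m.
Total head H = z₁ + ψ₁ + v₁²/2g = 108.61 + 60.86 + 0.115 = 169.59 m.
ψ₂ = H − z₂ − v₂²/2g = 169.59 − 96.09 − 0.934 = 72.57 m.
P₂ = ρgψ₂ = 1000 × 9.81 × 72.57 ≈ 712 kPa.

P₂ ≈ 712 kPa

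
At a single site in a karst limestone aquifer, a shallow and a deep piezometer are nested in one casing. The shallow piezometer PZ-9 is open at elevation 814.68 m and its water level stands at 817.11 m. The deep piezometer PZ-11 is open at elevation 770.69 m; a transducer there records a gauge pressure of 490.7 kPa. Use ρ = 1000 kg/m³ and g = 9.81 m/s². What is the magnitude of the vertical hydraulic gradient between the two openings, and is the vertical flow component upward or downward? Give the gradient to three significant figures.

Total head at PZ-9: h = 817.11 m (water level in the standpipe).
Pressure head at PZ-11: ψ = P/(ρg) = 490.7×1000 / (1000 × 9.81) = 50.02 m.
Total head at PZ-11: h = z + ψ = 770.69 + 50.02 = 820.71 m.
Δh = h(PZ-9) − h(PZ-11) = 817.11 − 820.71 = -3.60 m.
Vertical separation Δz = 814.68 − 770.69 = 43.99 m.
|i_v| = |Δh| / Δz = 3.60 / 43.99 = 0.0818.
Head is higher in the deep piezometer, so vertical flow is upward (discharge condition).

|i_v| ≈ 0.0818; vertical flow is upward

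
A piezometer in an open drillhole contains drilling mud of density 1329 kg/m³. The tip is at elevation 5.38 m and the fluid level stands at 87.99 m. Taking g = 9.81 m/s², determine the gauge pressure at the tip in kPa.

P ≈ 1080 kPa

Pressure head ψ = h − z = 87.99 − 5.38 = 82.61 m.
P = ρgψ = 1329 × 9.81 × 82.61 = 1077027 Pa ≈ 1080 kPa.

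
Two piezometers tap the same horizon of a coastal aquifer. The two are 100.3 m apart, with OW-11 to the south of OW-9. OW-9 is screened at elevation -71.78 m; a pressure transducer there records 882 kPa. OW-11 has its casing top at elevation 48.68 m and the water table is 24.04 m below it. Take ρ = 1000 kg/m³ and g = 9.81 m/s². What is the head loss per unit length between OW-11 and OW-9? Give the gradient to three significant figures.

i ≈ 0.0649 m/m

Pressure head at OW-9: ψ = P/(ρg) = 882×1000 / (1000 × 9.81) = 89.91 m.
Total head at OW-9: h = z + ψ = -71.78 + 89.91 = 18.13 m.
Total head at OW-11: h = 48.68 − 24.04 = 24.64 m.
Head difference: h(OW-9) − h(OW-11) = 18.13 − 24.64 = -6.51 m.
Hydraulic gradient: i = |Δh| / L = 6.51 / 100.3 = 0.0649.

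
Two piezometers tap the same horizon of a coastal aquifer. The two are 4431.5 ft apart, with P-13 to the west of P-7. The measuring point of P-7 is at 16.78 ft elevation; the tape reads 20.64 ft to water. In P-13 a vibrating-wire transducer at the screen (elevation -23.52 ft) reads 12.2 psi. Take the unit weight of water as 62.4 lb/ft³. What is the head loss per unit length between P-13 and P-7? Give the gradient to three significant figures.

Total head at P-7: h = 16.78 − 20.64 = -3.86 ft.
Pressure head at P-13: ψ = 144·P/γ = 144 × 12.2 / 62.4 = 28.15 ft.
Total head at P-13: h = z + ψ = -23.52 + 28.15 = 4.63 ft.
Head difference: h(P-7) − h(P-13) = -3.86 − 4.63 = -8.49 ft.
Hydraulic gradient: i = |Δh| / L = 8.49 / 4431.5 = 0.00192.

i ≈ 0.00192 ft/ft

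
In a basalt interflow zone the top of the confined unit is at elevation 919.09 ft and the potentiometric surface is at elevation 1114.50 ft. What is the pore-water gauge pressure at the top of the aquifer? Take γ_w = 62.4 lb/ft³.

Pressure head at the aquifer top: ψ = h − z = 1114.50 − 919.09 = 195.41 ft.
P = γψ/144 = 62.4 × 195.41 / 144 = 84.7 psi.

P ≈ 84.7 psi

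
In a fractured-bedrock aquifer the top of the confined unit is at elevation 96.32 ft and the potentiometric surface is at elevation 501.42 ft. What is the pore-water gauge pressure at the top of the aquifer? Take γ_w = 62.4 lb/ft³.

P ≈ 176 psi

Pressure head at the aquifer top: ψ = h − z = 501.42 − 96.32 = 405.10 ft.
P = γψ/144 = 62.4 × 405.10 / 144 = 176 psi.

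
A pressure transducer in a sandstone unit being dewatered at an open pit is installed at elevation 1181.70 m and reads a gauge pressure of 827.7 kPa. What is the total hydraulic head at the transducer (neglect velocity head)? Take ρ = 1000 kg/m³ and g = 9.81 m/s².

ψ = P/(ρg) = 827.7×1000 / (1000 × 9.81) = 84.37 m.
h = z + ψ = 1181.70 + 84.37 = 1266.07 m.

h ≈ 1266.07 m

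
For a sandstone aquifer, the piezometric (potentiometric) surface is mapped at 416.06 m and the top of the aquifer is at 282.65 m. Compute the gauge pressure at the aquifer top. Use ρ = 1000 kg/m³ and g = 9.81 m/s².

P ≈ 1310 kPa

Pressure head at the aquifer top: ψ = h − z = 416.06 − 282.65 = 133.41 m.
P = ρgψ = 1000 × 9.81 × 133.41 = 1308752 Pa ≈ 1310 kPa.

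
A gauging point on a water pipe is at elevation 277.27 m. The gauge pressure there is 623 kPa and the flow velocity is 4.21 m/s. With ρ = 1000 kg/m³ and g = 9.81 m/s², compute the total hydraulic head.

Pressure head ψ = P/(ρg) = 623×1000 / (1000 × 9.81) = 63.51 m.
Velocity head = v²/(2g) = 4.21² / (2 × 9.81) = 0.903 m.
h = z + ψ + v²/(2g) = 277.27 + 63.51 + 0.903 = 341.68 m.

h ≈ 341.68 m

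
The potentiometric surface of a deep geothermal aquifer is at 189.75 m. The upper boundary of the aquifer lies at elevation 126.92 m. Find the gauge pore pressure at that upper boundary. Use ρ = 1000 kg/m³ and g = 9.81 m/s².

P ≈ 616 kPa

Pressure head at the aquifer top: ψ = h − z = 189.75 − 126.92 = 62.83 m.
P = ρgψ = 1000 × 9.81 × 62.83 = 616362 Pa ≈ 616 kPa.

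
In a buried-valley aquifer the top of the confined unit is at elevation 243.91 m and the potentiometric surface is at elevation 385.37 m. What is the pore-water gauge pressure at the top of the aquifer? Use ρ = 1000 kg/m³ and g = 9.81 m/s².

Pressure head at the aquifer top: ψ = h − z = 385.37 − 243.91 = 141.46 m.
P = ρgψ = 1000 × 9.81 × 141.46 = 1387723 Pa ≈ 1390 kPa.

P ≈ 1390 kPa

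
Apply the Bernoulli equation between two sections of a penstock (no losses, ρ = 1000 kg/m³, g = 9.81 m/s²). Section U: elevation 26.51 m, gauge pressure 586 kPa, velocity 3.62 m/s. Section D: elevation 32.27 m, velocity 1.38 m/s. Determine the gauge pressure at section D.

P₂ ≈ 535 kPa

Pressure head at U: ψ₁ = P₁/(ρg) = 586×1000 / (1000 × 9.81) = 59.73 m.
Velocity heads: v₁²/2g = 3.62²/19.62 = 0.668 m; v₂²/2g = 1.38²/19.62 = 0.097 m.
Total head H = z₁ + ψ₁ + v₁²/2g = 26.51 + 59.73 + 0.668 = 86.91 m.
ψ₂ = H − z₂ − v₂²/2g = 86.91 − 32.27 − 0.097 = 54.54 m.
P₂ = ρgψ₂ = 1000 × 9.81 × 54.54 ≈ 535 kPa.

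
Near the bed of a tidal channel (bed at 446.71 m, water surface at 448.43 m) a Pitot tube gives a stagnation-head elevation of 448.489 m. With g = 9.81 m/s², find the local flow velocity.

Near the bed, under hydrostatic conditions, the piezometric head (z + ψ) equals the free-surface elevation, 448.43 m.
Velocity head = total − piezometric = 448.489 − 448.43 = 0.059 m.
v = √(2g·h_v) = √(2 × 9.81 × 0.059) = 1.08 m/s.

v ≈ 1.08 m/s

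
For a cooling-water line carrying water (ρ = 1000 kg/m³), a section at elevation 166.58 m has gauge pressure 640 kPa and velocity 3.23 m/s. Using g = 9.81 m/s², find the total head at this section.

Pressure head ψ = P/(ρg) = 640×1000 / (1000 × 9.81) = 65.24 m.
Velocity head = v²/(2g) = 3.23² / (2 × 9.81) = 0.532 m.
h = z + ψ + v²/(2g) = 166.58 + 65.24 + 0.532 = 232.35 m.

h ≈ 232.35 m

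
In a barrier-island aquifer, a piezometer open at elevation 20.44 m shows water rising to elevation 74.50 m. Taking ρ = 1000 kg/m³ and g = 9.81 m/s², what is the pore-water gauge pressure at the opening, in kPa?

Pressure head ψ = h − z = 74.50 − 20.44 = 54.06 m.
P = ρgψ = 1000 × 9.81 × 54.06 = 530329 Pa ≈ 530 kPa.

P ≈ 530 kPa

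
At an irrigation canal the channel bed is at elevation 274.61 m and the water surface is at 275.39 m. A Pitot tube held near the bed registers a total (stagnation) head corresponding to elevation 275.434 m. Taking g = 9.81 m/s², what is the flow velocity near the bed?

Near the bed, under hydrostatic conditions, the piezometric head (z + ψ) equals the free-surface elevation, 275.39 m.
Velocity head = total − piezometric = 275.434 − 275.39 = 0.044 m.
v = √(2g·h_v) = √(2 × 9.81 × 0.044) = 0.929 m/s.

v ≈ 0.929 m/s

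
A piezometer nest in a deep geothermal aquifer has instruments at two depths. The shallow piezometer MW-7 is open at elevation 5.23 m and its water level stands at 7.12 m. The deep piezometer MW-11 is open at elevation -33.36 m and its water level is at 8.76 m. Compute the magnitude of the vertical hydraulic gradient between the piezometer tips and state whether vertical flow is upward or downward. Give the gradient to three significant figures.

|i_v| ≈ 0.0425; vertical flow is upward

Total head at MW-7: h = 7.12 m (water level in the standpipe).
Total head at MW-11: h = 8.76 m.
Δh = h(MW-7) − h(MW-11) = 7.12 − 8.76 = -1.64 m.
Vertical separation Δz = 5.23 − (-33.36) = 38.59 m.
|i_v| = |Δh| / Δz = 1.64 / 38.59 = 0.0425.
Head is higher in the deep piezometer, so vertical flow is upward (discharge condition).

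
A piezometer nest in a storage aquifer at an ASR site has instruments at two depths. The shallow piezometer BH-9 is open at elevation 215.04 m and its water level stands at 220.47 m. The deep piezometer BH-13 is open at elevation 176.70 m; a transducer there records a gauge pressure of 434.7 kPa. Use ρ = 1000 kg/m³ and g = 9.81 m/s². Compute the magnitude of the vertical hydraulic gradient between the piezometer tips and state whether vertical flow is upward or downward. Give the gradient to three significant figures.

|i_v| ≈ 0.0141; vertical flow is upward

Total head at BH-9: h = 220.47 m (water level in the standpipe).
Pressure head at BH-13: ψ = P/(ρg) = 434.7×1000 / (1000 × 9.81) = 44.31 m.
Total head at BH-13: h = z + ψ = 176.70 + 44.31 = 221.01 m.
Δh = h(BH-9) − h(BH-13) = 220.47 − 221.01 = -0.54 m.
Vertical separation Δz = 215.04 − 176.70 = 38.34 m.
|i_v| = |Δh| / Δz = 0.54 / 38.34 = 0.0141.
Head is higher in the deep piezometer, so vertical flow is upward (discharge condition).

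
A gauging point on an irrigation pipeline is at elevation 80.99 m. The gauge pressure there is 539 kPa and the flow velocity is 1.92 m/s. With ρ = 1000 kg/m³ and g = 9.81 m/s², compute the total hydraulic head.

h ≈ 136.12 m

Pressure head ψ = P/(ρg) = 539×1000 / (1000 × 9.81) = 54.94 m.
Velocity head = v²/(2g) = 1.92² / (2 × 9.81) = 0.188 m.
h = z + ψ + v²/(2g) = 80.99 + 54.94 + 0.188 = 136.12 m.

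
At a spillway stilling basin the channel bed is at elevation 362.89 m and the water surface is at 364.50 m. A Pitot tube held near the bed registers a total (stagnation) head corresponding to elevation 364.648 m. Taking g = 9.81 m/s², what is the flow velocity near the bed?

v ≈ 1.70 m/s

Near the bed, under hydrostatic conditions, the piezometric head (z + ψ) equals the free-surface elevation, 364.50 m.
Velocity head = total − piezometric = 364.648 − 364.50 = 0.148 m.
v = √(2g·h_v) = √(2 × 9.81 × 0.148) = 1.70 m/s.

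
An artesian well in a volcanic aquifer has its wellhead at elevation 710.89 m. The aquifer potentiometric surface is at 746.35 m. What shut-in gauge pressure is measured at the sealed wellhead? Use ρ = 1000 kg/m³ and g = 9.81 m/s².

P ≈ 348 kPa

Head above the cap: Δh = 746.35 − 710.89 = 35.46 m.
P = ρgΔh = 1000 × 9.81 × 35.46 = 347863 Pa ≈ 348 kPa.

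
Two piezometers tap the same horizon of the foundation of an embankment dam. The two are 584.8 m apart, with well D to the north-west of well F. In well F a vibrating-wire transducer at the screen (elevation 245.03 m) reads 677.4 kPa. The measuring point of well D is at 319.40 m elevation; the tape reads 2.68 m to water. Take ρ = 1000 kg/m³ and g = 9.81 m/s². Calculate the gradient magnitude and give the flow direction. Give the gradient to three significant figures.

i ≈ 0.00451; groundwater flows toward the south-east

Pressure head at well F: ψ = P/(ρg) = 677.4×1000 / (1000 × 9.81) = 69.05 m.
Total head at well F: h = z + ψ = 245.03 + 69.05 = 314.08 m.
Total head at well D: h = 319.40 − 2.68 = 316.72 m.
Head difference: h(well F) − h(well D) = 314.08 − 316.72 = -2.64 m.
Hydraulic gradient: i = |Δh| / L = 2.64 / 584.8 = 0.00451.
Flow is from higher to lower head: from well D toward well F, i.e. toward the south-east.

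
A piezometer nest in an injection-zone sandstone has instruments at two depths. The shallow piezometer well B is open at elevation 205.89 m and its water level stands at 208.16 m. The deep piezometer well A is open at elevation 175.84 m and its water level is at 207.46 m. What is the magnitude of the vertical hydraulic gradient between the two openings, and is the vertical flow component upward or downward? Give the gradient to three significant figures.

|i_v| ≈ 0.0233; vertical flow is downward

Total head at well B: h = 208.16 m (water level in the standpipe).
Total head at well A: h = 207.46 m.
Δh = h(well B) − h(well A) = 208.16 − 207.46 = 0.70 m.
Vertical separation Δz = 205.89 − 175.84 = 30.05 m.
|i_v| = |Δh| / Δz = 0.70 / 30.05 = 0.0233.
Head is higher in the shallow piezometer, so vertical flow is downward (recharge condition).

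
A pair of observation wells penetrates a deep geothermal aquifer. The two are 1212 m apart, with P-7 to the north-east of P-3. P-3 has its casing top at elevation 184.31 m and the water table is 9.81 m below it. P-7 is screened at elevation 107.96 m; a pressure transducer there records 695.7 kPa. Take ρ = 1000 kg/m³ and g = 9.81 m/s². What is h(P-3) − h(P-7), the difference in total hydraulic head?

Δh ≈ -4.38 m

Total head at P-3: h = 184.31 − 9.81 = 174.50 m.
Pressure head at P-7: ψ = P/(ρg) = 695.7×1000 / (1000 × 9.81) = 70.92 m.
Total head at P-7: h = z + ψ = 107.96 + 70.92 = 178.88 m.
Head difference: h(P-3) − h(P-7) = 174.50 − 178.88 = -4.38 m.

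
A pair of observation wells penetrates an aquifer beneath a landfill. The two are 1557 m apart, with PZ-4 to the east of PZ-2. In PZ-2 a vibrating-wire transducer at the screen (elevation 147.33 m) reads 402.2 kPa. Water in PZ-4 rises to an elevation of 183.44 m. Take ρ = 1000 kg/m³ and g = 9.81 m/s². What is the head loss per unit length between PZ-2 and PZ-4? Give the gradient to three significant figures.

Pressure head at PZ-2: ψ = P/(ρg) = 402.2×1000 / (1000 × 9.81) = 41.00 m.
Total head at PZ-2: h = z + ψ = 147.33 + 41.00 = 188.33 m.
Total head at PZ-4: h = 183.44 m (water level in the piezometer is the total head).
Head difference: h(PZ-2) − h(PZ-4) = 188.33 − 183.44 = 4.89 m.
Hydraulic gradient: i = |Δh| / L = 4.89 / 1557 = 0.00314.

i ≈ 0.00314 m/m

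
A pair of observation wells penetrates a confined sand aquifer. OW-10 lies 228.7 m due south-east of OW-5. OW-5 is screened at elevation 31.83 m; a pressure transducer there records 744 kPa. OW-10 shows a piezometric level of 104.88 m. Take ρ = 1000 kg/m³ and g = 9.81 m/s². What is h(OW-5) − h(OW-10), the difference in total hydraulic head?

Δh ≈ 2.79 m

Pressure head at OW-5: ψ = P/(ρg) = 744×1000 / (1000 × 9.81) = 75.84 m.
Total head at OW-5: h = z + ψ = 31.83 + 75.84 = 107.67 m.
Total head at OW-10: h = 104.88 m (water level in the piezometer is the total head).
Head difference: h(OW-5) − h(OW-10) = 107.67 − 104.88 = 2.79 m.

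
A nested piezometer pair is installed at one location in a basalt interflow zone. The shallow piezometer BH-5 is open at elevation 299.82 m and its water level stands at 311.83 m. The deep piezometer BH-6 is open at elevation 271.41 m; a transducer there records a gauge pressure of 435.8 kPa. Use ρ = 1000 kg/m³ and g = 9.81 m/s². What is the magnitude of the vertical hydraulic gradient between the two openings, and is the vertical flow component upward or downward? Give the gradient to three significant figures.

Total head at BH-5: h = 311.83 m (water level in the standpipe).
Pressure head at BH-6: ψ = P/(ρg) = 435.8×1000 / (1000 × 9.81) = 44.42 m.
Total head at BH-6: h = z + ψ = 271.41 + 44.42 = 315.83 m.
Δh = h(BH-5) − h(BH-6) = 311.83 − 315.83 = -4.00 m.
Vertical separation Δz = 299.82 − 271.41 = 28.41 m.
|i_v| = |Δh| / Δz = 4.00 / 28.41 = 0.141.
Head is higher in the deep piezometer, so vertical flow is upward (discharge condition).

|i_v| ≈ 0.141; vertical flow is upward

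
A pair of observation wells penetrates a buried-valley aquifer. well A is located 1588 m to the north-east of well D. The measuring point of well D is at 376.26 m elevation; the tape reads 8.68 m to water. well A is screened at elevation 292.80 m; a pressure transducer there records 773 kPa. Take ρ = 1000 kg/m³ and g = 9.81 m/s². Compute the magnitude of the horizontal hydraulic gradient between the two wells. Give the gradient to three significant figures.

Total head at well D: h = 376.26 − 8.68 = 367.58 m.
Pressure head at well A: ψ = P/(ρg) = 773×1000 / (1000 × 9.81) = 78.80 m.
Total head at well A: h = z + ψ = 292.80 + 78.80 = 371.60 m.
Head difference: h(well D) − h(well A) = 367.58 − 371.60 = -4.02 m.
Hydraulic gradient: i = |Δh| / L = 4.02 / 1588 = 0.00253.

i ≈ 0.00253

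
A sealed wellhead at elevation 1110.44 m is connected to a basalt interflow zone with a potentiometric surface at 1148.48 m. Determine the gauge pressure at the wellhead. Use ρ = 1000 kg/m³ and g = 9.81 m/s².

P ≈ 373 kPa

Head above the cap: Δh = 1148.48 − 1110.44 = 38.04 m.
P = ρgΔh = 1000 × 9.81 × 38.04 = 373172 Pa ≈ 373 kPa.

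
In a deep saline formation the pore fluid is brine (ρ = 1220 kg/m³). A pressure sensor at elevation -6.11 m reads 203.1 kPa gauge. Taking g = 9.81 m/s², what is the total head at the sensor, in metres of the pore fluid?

ψ = P/(ρg) = 203.1×1000 / (1220 × 9.81) = 16.97 m.
h = z + ψ = -6.11 + 16.97 = 10.86 m.

h ≈ 10.86 m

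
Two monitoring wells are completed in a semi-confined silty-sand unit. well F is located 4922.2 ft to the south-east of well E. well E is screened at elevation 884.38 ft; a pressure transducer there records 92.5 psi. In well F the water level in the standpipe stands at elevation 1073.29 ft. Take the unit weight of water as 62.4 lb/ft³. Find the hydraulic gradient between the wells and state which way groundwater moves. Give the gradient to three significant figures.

Pressure head at well E: ψ = 144·P/γ = 144 × 92.5 / 62.4 = 213.46 ft.
Total head at well E: h = z + ψ = 884.38 + 213.46 = 1097.84 ft.
Total head at well F: h = 1073.29 ft (water level in the piezometer is the total head).
Head difference: h(well E) − h(well F) = 1097.84 − 1073.29 = 24.55 ft.
Hydraulic gradient: i = |Δh| / L = 24.55 / 4922.2 = 0.00499.
Flow is from higher to lower head: from well E toward well F, i.e. toward the south-east.

i ≈ 0.00499; groundwater flows toward the south-east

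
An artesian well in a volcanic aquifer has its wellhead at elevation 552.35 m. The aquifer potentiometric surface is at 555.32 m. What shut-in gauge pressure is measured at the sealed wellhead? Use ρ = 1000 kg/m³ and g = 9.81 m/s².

Head above the cap: Δh = 555.32 − 552.35 = 2.97 m.
P = ρgΔh = 1000 × 9.81 × 2.97 = 29136 Pa ≈ 29.1 kPa.

P ≈ 29.1 kPa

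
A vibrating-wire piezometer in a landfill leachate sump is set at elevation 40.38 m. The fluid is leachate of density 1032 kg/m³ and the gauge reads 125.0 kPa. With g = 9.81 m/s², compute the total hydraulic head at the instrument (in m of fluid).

ψ = P/(ρg) = 125.0×1000 / (1032 × 9.81) = 12.35 m.
h = z + ψ = 40.38 + 12.35 = 52.73 m.

h ≈ 52.73 m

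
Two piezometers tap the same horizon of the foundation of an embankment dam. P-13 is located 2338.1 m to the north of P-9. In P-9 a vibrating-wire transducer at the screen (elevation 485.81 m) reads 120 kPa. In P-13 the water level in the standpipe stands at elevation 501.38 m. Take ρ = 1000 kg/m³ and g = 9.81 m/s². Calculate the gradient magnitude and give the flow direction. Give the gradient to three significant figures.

Pressure head at P-9: ψ = P/(ρg) = 120×1000 / (1000 × 9.81) = 12.23 m.
Total head at P-9: h = z + ψ = 485.81 + 12.23 = 498.04 m.
Total head at P-13: h = 501.38 m (water level in the piezometer is the total head).
Head difference: h(P-9) − h(P-13) = 498.04 − 501.38 = -3.34 m.
Hydraulic gradient: i = |Δh| / L = 3.34 / 2338.1 = 0.00143.
Flow is from higher to lower head: from P-13 toward P-9, i.e. toward the south.

i ≈ 0.00143; groundwater flows toward the south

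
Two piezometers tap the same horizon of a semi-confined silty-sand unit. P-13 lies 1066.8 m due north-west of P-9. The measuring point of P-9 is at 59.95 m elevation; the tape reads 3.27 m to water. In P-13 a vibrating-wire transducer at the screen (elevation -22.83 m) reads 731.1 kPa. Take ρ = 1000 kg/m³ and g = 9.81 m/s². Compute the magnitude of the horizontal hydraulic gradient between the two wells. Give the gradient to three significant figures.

Total head at P-9: h = 59.95 − 3.27 = 56.68 m.
Pressure head at P-13: ψ = P/(ρg) = 731.1×1000 / (1000 × 9.81) = 74.53 m.
Total head at P-13: h = z + ψ = -22.83 + 74.53 = 51.70 m.
Head difference: h(P-9) − h(P-13) = 56.68 − 51.70 = 4.98 m.
Hydraulic gradient: i = |Δh| / L = 4.98 / 1066.8 = 0.00467.

i ≈ 0.00467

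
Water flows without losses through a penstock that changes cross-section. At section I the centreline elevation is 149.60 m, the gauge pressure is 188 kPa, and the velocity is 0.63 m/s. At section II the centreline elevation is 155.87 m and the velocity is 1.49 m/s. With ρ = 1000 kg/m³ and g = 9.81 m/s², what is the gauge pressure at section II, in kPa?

Pressure head at I: ψ₁ = P₁/(ρg) = 188×1000 / (1000 × 9.81) = 19.16 m.
Velocity heads: v₁²/2g = 0.63²/19.62 = 0.020 m; v₂²/2g = 1.49²/19.62 = 0.113 m.
Total head H = z₁ + ψ₁ + v₁²/2g = 149.60 + 19.16 + 0.020 = 168.78 m.
ψ₂ = H − z₂ − v₂²/2g = 168.78 − 155.87 − 0.113 = 12.80 m.
P₂ = ρgψ₂ = 1000 × 9.81 × 12.80 ≈ 126 kPa.

P₂ ≈ 126 kPa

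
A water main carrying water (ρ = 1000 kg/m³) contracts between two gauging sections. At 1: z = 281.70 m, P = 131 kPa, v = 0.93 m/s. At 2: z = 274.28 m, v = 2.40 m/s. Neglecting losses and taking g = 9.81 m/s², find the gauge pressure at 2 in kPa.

Pressure head at 1: ψ₁ = P₁/(ρg) = 131×1000 / (1000 × 9.81) = 13.35 m.
Velocity heads: v₁²/2g = 0.93²/19.62 = 0.044 m; v₂²/2g = 2.40²/19.62 = 0.294 m.
Total head H = z₁ + ψ₁ + v₁²/2g = 281.70 + 13.35 + 0.044 = 295.09 m.
ψ₂ = H − z₂ − v₂²/2g = 295.09 − 274.28 − 0.294 = 20.52 m.
P₂ = ρgψ₂ = 1000 × 9.81 × 20.52 ≈ 201 kPa.

P₂ ≈ 201 kPa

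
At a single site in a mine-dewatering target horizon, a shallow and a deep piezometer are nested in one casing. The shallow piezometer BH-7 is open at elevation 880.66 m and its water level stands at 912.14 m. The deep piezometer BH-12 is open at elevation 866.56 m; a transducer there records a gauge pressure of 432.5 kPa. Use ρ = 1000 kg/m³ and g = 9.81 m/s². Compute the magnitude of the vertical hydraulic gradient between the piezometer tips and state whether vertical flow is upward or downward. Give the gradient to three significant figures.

Total head at BH-7: h = 912.14 m (water level in the standpipe).
Pressure head at BH-12: ψ = P/(ρg) = 432.5×1000 / (1000 × 9.81) = 44.09 m.
Total head at BH-12: h = z + ψ = 866.56 + 44.09 = 910.65 m.
Δh = h(BH-7) − h(BH-12) = 912.14 − 910.65 = 1.49 m.
Vertical separation Δz = 880.66 − 866.56 = 14.10 m.
|i_v| = |Δh| / Δz = 1.49 / 14.10 = 0.106.
Head is higher in the shallow piezometer, so vertical flow is downward (recharge condition).

|i_v| ≈ 0.106; vertical flow is downward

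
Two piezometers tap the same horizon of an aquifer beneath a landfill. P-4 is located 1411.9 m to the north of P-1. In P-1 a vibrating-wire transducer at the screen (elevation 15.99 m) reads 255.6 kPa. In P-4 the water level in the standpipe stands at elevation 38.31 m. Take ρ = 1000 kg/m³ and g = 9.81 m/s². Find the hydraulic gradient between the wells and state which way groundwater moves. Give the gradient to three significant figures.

Pressure head at P-1: ψ = P/(ρg) = 255.6×1000 / (1000 × 9.81) = 26.06 m.
Total head at P-1: h = z + ψ = 15.99 + 26.06 = 42.05 m.
Total head at P-4: h = 38.31 m (water level in the piezometer is the total head).
Head difference: h(P-1) − h(P-4) = 42.05 − 38.31 = 3.74 m.
Hydraulic gradient: i = |Δh| / L = 3.74 / 1411.9 = 0.00265.
Flow is from higher to lower head: from P-1 toward P-4, i.e. toward the north.

i ≈ 0.00265; groundwater flows toward the north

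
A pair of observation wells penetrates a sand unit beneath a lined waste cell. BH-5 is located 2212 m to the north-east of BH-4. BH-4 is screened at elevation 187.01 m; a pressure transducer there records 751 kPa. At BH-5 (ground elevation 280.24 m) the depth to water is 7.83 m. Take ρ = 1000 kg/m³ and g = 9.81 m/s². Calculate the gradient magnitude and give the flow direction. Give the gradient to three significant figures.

Pressure head at BH-4: ψ = P/(ρg) = 751×1000 / (1000 × 9.81) = 76.55 m.
Total head at BH-4: h = z + ψ = 187.01 + 76.55 = 263.56 m.
Total head at BH-5: h = 280.24 − 7.83 = 272.41 m.
Head difference: h(BH-4) − h(BH-5) = 263.56 − 272.41 = -8.85 m.
Hydraulic gradient: i = |Δh| / L = 8.85 / 2212 = 0.00400.
Flow is from higher to lower head: from BH-5 toward BH-4, i.e. toward the south-west.

i ≈ 0.00400; groundwater flows toward the south-west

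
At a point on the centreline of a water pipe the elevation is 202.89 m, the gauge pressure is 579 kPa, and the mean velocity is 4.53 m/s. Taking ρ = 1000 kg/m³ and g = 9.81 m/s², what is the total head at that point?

Pressure head ψ = P/(ρg) = 579×1000 / (1000 × 9.81) = 59.02 m.
Velocity head = v²/(2g) = 4.53² / (2 × 9.81) = 1.046 m.
h = z + ψ + v²/(2g) = 202.89 + 59.02 + 1.046 = 262.96 m.

h ≈ 262.96 m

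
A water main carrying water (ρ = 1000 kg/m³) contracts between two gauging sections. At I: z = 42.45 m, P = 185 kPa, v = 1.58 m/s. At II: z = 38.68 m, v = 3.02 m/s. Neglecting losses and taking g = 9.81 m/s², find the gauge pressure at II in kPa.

P₂ ≈ 219 kPa

Pressure head at I: ψ₁ = P₁/(ρg) = 185×1000 / (1000 × 9.81) = 18.86 m.
Velocity heads: v₁²/2g = 1.58²/19.62 = 0.127 m; v₂²/2g = 3.02²/19.62 = 0.465 m.
Total head H = z₁ + ψ₁ + v₁²/2g = 42.45 + 18.86 + 0.127 = 61.44 m.
ψ₂ = H − z₂ − v₂²/2g = 61.44 − 38.68 − 0.465 = 22.29 m.
P₂ = ρgψ₂ = 1000 × 9.81 × 22.29 ≈ 219 kPa.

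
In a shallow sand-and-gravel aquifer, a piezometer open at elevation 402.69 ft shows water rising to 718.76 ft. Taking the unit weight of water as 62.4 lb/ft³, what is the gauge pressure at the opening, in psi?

P ≈ 137 psi

Pressure head ψ = h − z = 718.76 − 402.69 = 316.07 ft.
P = γ·ψ / 144 = 62.4 × 316.07 / 144 = 137 psi.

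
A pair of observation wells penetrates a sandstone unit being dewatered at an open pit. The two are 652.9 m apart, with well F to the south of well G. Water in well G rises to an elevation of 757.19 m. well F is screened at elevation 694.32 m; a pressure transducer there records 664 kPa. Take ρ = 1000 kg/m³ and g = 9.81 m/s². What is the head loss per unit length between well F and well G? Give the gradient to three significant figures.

Total head at well G: h = 757.19 m (water level in the piezometer is the total head).
Pressure head at well F: ψ = P/(ρg) = 664×1000 / (1000 × 9.81) = 67.69 m.
Total head at well F: h = z + ψ = 694.32 + 67.69 = 762.01 m.
Head difference: h(well G) − h(well F) = 757.19 − 762.01 = -4.82 m.
Hydraulic gradient: i = |Δh| / L = 4.82 / 652.9 = 0.00738.

i ≈ 0.00738 m/m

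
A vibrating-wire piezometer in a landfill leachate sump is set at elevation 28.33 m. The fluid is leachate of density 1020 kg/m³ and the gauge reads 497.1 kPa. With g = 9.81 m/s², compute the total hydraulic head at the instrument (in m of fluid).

h ≈ 78.01 m

ψ = P/(ρg) = 497.1×1000 / (1020 × 9.81) = 49.68 m.
h = z + ψ = 28.33 + 49.68 = 78.01 m.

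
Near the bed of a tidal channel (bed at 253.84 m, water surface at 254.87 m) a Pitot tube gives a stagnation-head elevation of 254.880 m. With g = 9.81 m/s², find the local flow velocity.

Near the bed, under hydrostatic conditions, the piezometric head (z + ψ) equals the free-surface elevation, 254.87 m.
Velocity head = total − piezometric = 254.880 − 254.87 = 0.010 m.
v = √(2g·h_v) = √(2 × 9.81 × 0.010) = 0.443 m/s.

v ≈ 0.443 m/s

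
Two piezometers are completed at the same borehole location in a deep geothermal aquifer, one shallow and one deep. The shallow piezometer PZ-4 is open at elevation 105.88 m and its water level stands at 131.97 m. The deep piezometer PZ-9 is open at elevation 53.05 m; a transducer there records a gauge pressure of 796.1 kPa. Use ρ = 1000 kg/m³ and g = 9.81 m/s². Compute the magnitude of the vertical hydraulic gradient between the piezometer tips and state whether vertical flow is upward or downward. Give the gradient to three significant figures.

|i_v| ≈ 0.0422; vertical flow is upward

Total head at PZ-4: h = 131.97 m (water level in the standpipe).
Pressure head at PZ-9: ψ = P/(ρg) = 796.1×1000 / (1000 × 9.81) = 81.15 m.
Total head at PZ-9: h = z + ψ = 53.05 + 81.15 = 134.20 m.
Δh = h(PZ-4) − h(PZ-9) = 131.97 − 134.20 = -2.23 m.
Vertical separation Δz = 105.88 − 53.05 = 52.83 m.
|i_v| = |Δh| / Δz = 2.23 / 52.83 = 0.0422.
Head is higher in the deep piezometer, so vertical flow is upward (discharge condition).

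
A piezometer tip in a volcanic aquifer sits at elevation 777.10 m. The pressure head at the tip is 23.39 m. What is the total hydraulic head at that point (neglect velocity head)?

h ≈ 800.49 m

h = z + ψ = 777.10 + 23.39 = 800.49 m.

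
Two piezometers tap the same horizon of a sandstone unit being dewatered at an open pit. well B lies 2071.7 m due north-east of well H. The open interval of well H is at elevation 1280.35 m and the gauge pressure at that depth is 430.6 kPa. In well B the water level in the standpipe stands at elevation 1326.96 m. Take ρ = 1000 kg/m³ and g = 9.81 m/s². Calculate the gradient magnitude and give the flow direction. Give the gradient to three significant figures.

i ≈ 0.00131; groundwater flows toward the south-west

Pressure head at well H: ψ = P/(ρg) = 430.6×1000 / (1000 × 9.81) = 43.89 m.
Total head at well H: h = z + ψ = 1280.35 + 43.89 = 1324.24 m.
Total head at well B: h = 1326.96 m (water level in the piezometer is the total head).
Head difference: h(well H) − h(well B) = 1324.24 − 1326.96 = -2.72 m.
Hydraulic gradient: i = |Δh| / L = 2.72 / 2071.7 = 0.00131.
Flow is from higher to lower head: from well B toward well H, i.e. toward the south-west.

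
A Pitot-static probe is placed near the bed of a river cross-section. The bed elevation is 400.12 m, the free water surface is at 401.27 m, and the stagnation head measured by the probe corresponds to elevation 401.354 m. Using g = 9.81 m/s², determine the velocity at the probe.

v ≈ 1.28 m/s

Near the bed, under hydrostatic conditions, the piezometric head (z + ψ) equals the free-surface elevation, 401.27 m.
Velocity head = total − piezometric = 401.354 − 401.27 = 0.084 m.
v = √(2g·h_v) = √(2 × 9.81 × 0.084) = 1.28 m/s.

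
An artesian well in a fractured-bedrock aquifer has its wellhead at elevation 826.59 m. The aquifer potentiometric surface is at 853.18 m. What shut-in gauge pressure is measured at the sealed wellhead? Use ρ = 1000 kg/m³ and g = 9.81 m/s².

Head above the cap: Δh = 853.18 − 826.59 = 26.59 m.
P = ρgΔh = 1000 × 9.81 × 26.59 = 260848 Pa ≈ 261 kPa.

P ≈ 261 kPa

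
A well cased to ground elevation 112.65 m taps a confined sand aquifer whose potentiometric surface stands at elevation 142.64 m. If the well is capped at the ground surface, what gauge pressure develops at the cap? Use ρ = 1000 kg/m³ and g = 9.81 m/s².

P ≈ 294 kPa

Head above the cap: Δh = 142.64 − 112.65 = 29.99 m.
P = ρgΔh = 1000 × 9.81 × 29.99 = 294202 Pa ≈ 294 kPa.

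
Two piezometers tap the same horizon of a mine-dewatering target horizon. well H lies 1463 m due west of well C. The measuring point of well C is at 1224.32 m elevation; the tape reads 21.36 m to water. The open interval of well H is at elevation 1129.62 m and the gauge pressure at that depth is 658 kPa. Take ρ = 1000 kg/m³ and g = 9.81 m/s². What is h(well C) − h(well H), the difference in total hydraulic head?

Total head at well C: h = 1224.32 − 21.36 = 1202.96 m.
Pressure head at well H: ψ = P/(ρg) = 658×1000 / (1000 × 9.81) = 67.07 m.
Total head at well H: h = z + ψ = 1129.62 + 67.07 = 1196.69 m.
Head difference: h(well C) − h(well H) = 1202.96 − 1196.69 = 6.27 m.

Δh ≈ 6.27 m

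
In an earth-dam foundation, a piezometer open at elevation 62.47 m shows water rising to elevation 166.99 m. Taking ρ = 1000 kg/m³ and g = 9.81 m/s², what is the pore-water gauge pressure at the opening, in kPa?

Pressure head ψ = h − z = 166.99 − 62.47 = 104.52 m.
P = ρgψ = 1000 × 9.81 × 104.52 = 1025341 Pa ≈ 1030 kPa.

P ≈ 1030 kPa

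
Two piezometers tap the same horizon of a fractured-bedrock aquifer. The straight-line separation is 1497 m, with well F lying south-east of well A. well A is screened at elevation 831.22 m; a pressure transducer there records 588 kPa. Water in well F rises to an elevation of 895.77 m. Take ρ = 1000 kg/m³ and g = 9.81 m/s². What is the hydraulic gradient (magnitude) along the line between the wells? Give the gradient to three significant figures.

i ≈ 0.00308

Pressure head at well A: ψ = P/(ρg) = 588×1000 / (1000 × 9.81) = 59.94 m.
Total head at well A: h = z + ψ = 831.22 + 59.94 = 891.16 m.
Total head at well F: h = 895.77 m (water level in the piezometer is the total head).
Head difference: h(well A) − h(well F) = 891.16 − 895.77 = -4.61 m.
Hydraulic gradient: i = |Δh| / L = 4.61 / 1497 = 0.00308.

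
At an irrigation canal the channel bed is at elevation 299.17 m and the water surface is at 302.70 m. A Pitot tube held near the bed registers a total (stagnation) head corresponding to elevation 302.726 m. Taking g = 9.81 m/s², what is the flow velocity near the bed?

Near the bed, under hydrostatic conditions, the piezometric head (z + ψ) equals the free-surface elevation, 302.70 m.
Velocity head = total − piezometric = 302.726 − 302.70 = 0.026 m.
v = √(2g·h_v) = √(2 × 9.81 × 0.026) = 0.714 m/s.

v ≈ 0.714 m/s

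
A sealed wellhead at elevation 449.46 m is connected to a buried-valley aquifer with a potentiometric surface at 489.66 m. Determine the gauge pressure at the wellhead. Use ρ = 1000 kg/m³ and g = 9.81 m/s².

Head above the cap: Δh = 489.66 − 449.46 = 40.20 m.
P = ρgΔh = 1000 × 9.81 × 40.20 = 394362 Pa ≈ 394 kPa.

P ≈ 394 kPa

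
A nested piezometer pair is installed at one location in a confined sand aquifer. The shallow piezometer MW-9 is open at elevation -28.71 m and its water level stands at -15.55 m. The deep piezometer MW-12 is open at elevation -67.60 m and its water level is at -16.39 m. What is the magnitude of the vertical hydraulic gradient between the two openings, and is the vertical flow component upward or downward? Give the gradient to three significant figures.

Total head at MW-9: h = -15.55 m (water level in the standpipe).
Total head at MW-12: h = -16.39 m.
Δh = h(MW-9) − h(MW-12) = -15.55 − (-16.39) = 0.84 m.
Vertical separation Δz = -28.71 − (-67.60) = 38.89 m.
|i_v| = |Δh| / Δz = 0.84 / 38.89 = 0.0216.
Head is higher in the shallow piezometer, so vertical flow is downward (recharge condition).

|i_v| ≈ 0.0216; vertical flow is downward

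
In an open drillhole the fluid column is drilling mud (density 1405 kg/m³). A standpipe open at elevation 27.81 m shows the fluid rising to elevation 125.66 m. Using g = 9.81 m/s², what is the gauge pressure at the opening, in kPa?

Pressure head ψ = h − z = 125.66 − 27.81 = 97.85 m.
P = ρgψ = 1405 × 9.81 × 97.85 = 1348671 Pa ≈ 1350 kPa.

P ≈ 1350 kPa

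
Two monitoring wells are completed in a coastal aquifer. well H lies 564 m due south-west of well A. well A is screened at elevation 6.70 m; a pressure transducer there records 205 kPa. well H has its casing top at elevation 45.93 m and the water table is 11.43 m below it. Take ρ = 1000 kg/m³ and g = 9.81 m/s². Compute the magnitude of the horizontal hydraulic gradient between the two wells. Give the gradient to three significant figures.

i ≈ 0.0122

Pressure head at well A: ψ = P/(ρg) = 205×1000 / (1000 × 9.81) = 20.90 m.
Total head at well A: h = z + ψ = 6.70 + 20.90 = 27.60 m.
Total head at well H: h = 45.93 − 11.43 = 34.50 m.
Head difference: h(well A) − h(well H) = 27.60 − 34.50 = -6.90 m.
Hydraulic gradient: i = |Δh| / L = 6.90 / 564 = 0.0122.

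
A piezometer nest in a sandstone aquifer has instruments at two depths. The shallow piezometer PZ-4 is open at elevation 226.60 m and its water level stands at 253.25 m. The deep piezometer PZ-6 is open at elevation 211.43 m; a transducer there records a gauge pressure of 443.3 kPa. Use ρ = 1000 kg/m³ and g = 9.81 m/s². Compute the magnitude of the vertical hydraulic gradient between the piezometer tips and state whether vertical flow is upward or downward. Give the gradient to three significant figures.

|i_v| ≈ 0.222; vertical flow is upward

Total head at PZ-4: h = 253.25 m (water level in the standpipe).
Pressure head at PZ-6: ψ = P/(ρg) = 443.3×1000 / (1000 × 9.81) = 45.19 m.
Total head at PZ-6: h = z + ψ = 211.43 + 45.19 = 256.62 m.
Δh = h(PZ-4) − h(PZ-6) = 253.25 − 256.62 = -3.37 m.
Vertical separation Δz = 226.60 − 211.43 = 15.17 m.
|i_v| = |Δh| / Δz = 3.37 / 15.17 = 0.222.
Head is higher in the deep piezometer, so vertical flow is upward (discharge condition).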